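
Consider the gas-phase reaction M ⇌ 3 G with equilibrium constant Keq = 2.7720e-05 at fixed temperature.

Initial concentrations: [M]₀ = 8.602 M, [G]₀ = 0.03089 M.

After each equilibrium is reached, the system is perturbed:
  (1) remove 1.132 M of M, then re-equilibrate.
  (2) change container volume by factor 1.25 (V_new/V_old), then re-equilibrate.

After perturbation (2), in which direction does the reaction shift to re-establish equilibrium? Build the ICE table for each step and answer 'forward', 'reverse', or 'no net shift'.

Q₀ = 3.4265e-06 vs Keq = 2.7720e-05 ⇒ Q<K, forward
Step 1:
                   M          G
  I            8.602    0.03089
  C         -0.01037     0.0311
  E            8.592    0.06199
  solve Keq expr → x = 0.01037; check Q = 2.7720e-05
Then remove 1.132 M of M.
Step 2:
                   M          G
  I             7.46    0.06199
  C       9.4966e-04  -0.002849
  E            7.461    0.05914
  solve Keq expr → x = -9.4966e-04; check Q = 2.7720e-05
Then change container volume by factor 1.25 (V_new/V_old).
Step 3:
                   M          G
  I            5.968    0.04731
  C        -0.002527   0.007581
  E            5.966    0.05489
  solve Keq expr → x = 0.002527; check Q = 2.7720e-05

Direction: forward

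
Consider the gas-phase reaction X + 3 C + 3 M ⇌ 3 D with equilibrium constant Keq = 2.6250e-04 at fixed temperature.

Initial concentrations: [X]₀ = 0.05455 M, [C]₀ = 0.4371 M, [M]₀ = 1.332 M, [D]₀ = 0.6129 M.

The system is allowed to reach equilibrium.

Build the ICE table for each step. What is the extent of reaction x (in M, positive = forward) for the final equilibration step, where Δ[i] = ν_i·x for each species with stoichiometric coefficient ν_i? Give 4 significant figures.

x = -0.1802 M

Q₀ = 21.39 vs Keq = 2.6250e-04 ⇒ Q>K, reverse
Step 1:
                   X          C          M          D
  I          0.05455     0.4371      1.332     0.6129
  C           0.1802     0.5406     0.5406    -0.5406
  E           0.2347     0.9777      1.873    0.07231
  solve Keq expr → x = -0.1802; check Q = 2.6250e-04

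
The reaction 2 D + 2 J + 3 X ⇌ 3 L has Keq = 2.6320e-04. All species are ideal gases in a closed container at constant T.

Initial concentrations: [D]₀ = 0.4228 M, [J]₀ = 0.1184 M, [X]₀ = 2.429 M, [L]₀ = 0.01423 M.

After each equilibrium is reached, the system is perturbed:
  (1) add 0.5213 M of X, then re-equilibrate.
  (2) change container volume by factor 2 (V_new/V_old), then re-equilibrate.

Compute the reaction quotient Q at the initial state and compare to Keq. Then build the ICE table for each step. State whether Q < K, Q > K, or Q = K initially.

Q₀ = 8.0234e-05 vs Keq = 2.6320e-04 ⇒ Q<K, forward
Step 1:
                  D         J         X         L
  Initial    0.4228    0.1184     2.429   0.01423
  Change  -0.004152 -0.004152 -0.006228  0.006228
  Equil      0.4186    0.1142     2.423   0.02046
  solve Keq expr → x = 0.002076; check Q = 2.6320e-04
Then add 0.5213 M of X.
Step 2:
                  D         J         X         L
  Initial    0.4186    0.1142     2.944   0.02046
  Change  -0.002594 -0.002594 -0.003891  0.003891
  Equil      0.4161    0.1117      2.94   0.02435
  solve Keq expr → x = 0.001297; check Q = 2.6320e-04
Then change container volume by factor 2 (V_new/V_old).
Step 3:
                  D         J         X         L
  Initial     0.208   0.05583      1.47   0.01217
  Change   0.004652  0.004652  0.006978 -0.006978
  Equil      0.2127   0.06048     1.477  0.005197
  solve Keq expr → x = -0.002326; check Q = 2.6320e-04

Q₀ = 8.0234e-05; Q < K (proceeds forward)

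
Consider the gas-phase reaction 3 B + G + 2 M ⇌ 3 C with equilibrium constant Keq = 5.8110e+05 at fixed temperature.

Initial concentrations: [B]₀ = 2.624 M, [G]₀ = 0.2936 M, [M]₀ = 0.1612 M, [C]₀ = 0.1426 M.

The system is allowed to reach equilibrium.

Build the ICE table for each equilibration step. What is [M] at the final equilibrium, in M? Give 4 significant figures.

[M]_eq = 1.8397e-04 M

Q₀ = 0.02104 vs Keq = 5.8110e+05 ⇒ Q<K, forward
Step 1:
                   B          G          M          C
  init         2.624     0.2936     0.1612     0.1426
  Δ          -0.2415   -0.08051     -0.161     0.2415
  eq           2.382     0.2131 1.8397e-04     0.3841
  solve Keq expr → x = 0.08051; check Q = 5.8110e+05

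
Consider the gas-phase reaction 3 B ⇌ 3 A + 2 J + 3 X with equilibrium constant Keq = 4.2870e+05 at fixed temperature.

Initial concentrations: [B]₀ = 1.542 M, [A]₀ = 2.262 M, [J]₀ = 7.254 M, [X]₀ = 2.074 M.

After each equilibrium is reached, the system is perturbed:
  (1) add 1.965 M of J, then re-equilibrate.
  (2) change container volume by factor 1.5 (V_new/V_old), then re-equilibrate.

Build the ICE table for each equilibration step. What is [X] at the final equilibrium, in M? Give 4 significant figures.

[X]_eq = 2.175 M

Q₀ = 1482 vs Keq = 4.2870e+05 ⇒ Q<K, forward
Step 1:
                   B          A          J          X
  init         1.542      2.262      7.254      2.074
  Δ            -1.01       1.01     0.6733       1.01
  eq           0.532      3.272      7.927      3.084
  solve Keq expr → x = 0.3367; check Q = 4.2870e+05
Then add 1.965 M of J.
Step 2:
                   B          A          J          X
  init         0.532      3.272      9.892      3.084
  Δ          0.05997   -0.05997   -0.03998   -0.05997
  eq           0.592      3.212      9.852      3.024
  solve Keq expr → x = -0.01999; check Q = 4.2870e+05
Then change container volume by factor 1.5 (V_new/V_old).
Step 3:
                   B          A          J          X
  init        0.3947      2.141      6.568      2.016
  Δ          -0.1594     0.1594     0.1062     0.1594
  eq          0.2353      2.301      6.674      2.175
  solve Keq expr → x = 0.05312; check Q = 4.2870e+05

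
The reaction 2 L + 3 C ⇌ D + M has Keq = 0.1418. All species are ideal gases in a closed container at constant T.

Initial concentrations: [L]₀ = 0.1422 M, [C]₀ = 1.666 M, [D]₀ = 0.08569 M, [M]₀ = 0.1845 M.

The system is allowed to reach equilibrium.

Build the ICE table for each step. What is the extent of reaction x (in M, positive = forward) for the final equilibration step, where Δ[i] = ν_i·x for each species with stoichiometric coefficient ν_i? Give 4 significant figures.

x = -0.003503 M

Q₀ = 0.1691 vs Keq = 0.1418 ⇒ Q>K, reverse
Step 1:
                  L         C         D         M
  init       0.1422     1.666   0.08569    0.1845
  Δ        0.007007   0.01051 -0.003503 -0.003503
  eq         0.1492     1.677   0.08219     0.181
  solve Keq expr → x = -0.003503; check Q = 0.1418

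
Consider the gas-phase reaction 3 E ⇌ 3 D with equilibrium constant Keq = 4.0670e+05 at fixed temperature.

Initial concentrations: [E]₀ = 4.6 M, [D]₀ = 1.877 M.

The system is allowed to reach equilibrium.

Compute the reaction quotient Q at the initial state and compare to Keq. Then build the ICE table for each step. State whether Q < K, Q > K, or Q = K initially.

Q₀ = 0.06794; Q < K (proceeds forward)

Q₀ = 0.06794 vs Keq = 4.0670e+05 ⇒ Q<K, forward
Step 1:
                   E          D
  init           4.6      1.877
  Δ           -4.514      4.514
  eq         0.08626      6.391
  solve Keq expr → x = 1.505; check Q = 4.0670e+05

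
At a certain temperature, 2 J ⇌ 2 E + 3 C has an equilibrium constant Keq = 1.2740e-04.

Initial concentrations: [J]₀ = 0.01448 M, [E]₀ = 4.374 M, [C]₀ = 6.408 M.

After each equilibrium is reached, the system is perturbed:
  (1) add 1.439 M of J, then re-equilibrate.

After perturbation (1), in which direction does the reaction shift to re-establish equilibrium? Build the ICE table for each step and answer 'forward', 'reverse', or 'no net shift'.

Direction: forward

Q₀ = 2.4010e+07 vs Keq = 1.2740e-04 ⇒ Q>K, reverse
Step 1:
                    J           E           C
  init        0.01448       4.374       6.408
  Δ             4.079      -4.079      -6.118
  eq            4.093      0.2955      0.2902
  solve Keq expr → x = -2.039; check Q = 1.2740e-04
Then add 1.439 M of J.
Step 2:
                    J           E           C
  init          5.532      0.2955      0.2902
  Δ          -0.02829     0.02829     0.04244
  eq            5.504      0.3238      0.3327
  solve Keq expr → x = 0.01415; check Q = 1.2740e-04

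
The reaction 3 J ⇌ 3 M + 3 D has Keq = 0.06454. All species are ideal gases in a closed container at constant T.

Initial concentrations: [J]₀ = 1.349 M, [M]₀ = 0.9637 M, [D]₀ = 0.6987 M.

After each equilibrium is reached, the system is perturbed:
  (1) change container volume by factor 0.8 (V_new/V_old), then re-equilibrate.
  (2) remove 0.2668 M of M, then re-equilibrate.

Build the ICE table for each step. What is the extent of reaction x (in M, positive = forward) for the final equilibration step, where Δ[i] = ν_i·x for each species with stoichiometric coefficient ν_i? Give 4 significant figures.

Q₀ = 0.1244 vs Keq = 0.06454 ⇒ Q>K, reverse
Step 1:
                    J           M           D
  init          1.349      0.9637      0.6987
  Δ            0.0662     -0.0662     -0.0662
  eq            1.415      0.8975      0.6325
  solve Keq expr → x = -0.02207; check Q = 0.06454
Then change container volume by factor 0.8 (V_new/V_old).
Step 2:
                    J           M           D
  init          1.769       1.122      0.7906
  Δ            0.0794     -0.0794     -0.0794
  eq            1.848       1.042      0.7112
  solve Keq expr → x = -0.02647; check Q = 0.06454
Then remove 0.2668 M of M.
Step 3:
                    J           M           D
  init          1.848      0.7757      0.7112
  Δ          -0.09566     0.09566     0.09566
  eq            1.753      0.8713      0.8069
  solve Keq expr → x = 0.03189; check Q = 0.06454

x = 0.03189 M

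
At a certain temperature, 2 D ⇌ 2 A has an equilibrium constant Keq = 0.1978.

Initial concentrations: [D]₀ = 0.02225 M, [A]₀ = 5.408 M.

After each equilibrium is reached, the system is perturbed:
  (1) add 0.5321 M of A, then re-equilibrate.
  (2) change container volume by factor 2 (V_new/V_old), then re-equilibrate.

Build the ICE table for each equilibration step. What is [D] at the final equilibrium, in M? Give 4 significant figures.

[D]_eq = 2.063 M

Q₀ = 5.9076e+04 vs Keq = 0.1978 ⇒ Q>K, reverse
Step 1:
                  D         A
  Initial   0.02225     5.408
  Change      3.736    -3.736
  Equil       3.759     1.672
  solve Keq expr → x = -1.868; check Q = 0.1978
Then add 0.5321 M of A.
Step 2:
                  D         A
  Initial     3.759     2.204
  Change     0.3683   -0.3683
  Equil       4.127     1.835
  solve Keq expr → x = -0.1841; check Q = 0.1978
Then change container volume by factor 2 (V_new/V_old).
Step 3:
                  D         A
  Initial     2.063    0.9177
  Change          0         0
  Equil       2.063    0.9177
  solve Keq expr → x = 0; check Q = 0.1978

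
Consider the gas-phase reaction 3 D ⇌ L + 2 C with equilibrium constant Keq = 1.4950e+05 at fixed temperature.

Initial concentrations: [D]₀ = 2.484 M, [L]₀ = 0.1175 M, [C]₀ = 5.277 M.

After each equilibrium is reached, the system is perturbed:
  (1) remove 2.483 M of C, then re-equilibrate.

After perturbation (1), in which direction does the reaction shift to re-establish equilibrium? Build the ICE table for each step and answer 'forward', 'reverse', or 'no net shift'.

Q₀ = 0.2135 vs Keq = 1.4950e+05 ⇒ Q<K, forward
Step 1:
                  D         L         C
  init        2.484    0.1175     5.277
  Δ          -2.418    0.8059     1.612
  eq        0.06643    0.9234     6.889
  solve Keq expr → x = 0.8059; check Q = 1.4950e+05
Then remove 2.483 M of C.
Step 2:
                  D         L         C
  init      0.06643    0.9234     4.406
  Δ        -0.01693  0.005644   0.01129
  eq        0.04949     0.929     4.417
  solve Keq expr → x = 0.005644; check Q = 1.4950e+05

Direction: forward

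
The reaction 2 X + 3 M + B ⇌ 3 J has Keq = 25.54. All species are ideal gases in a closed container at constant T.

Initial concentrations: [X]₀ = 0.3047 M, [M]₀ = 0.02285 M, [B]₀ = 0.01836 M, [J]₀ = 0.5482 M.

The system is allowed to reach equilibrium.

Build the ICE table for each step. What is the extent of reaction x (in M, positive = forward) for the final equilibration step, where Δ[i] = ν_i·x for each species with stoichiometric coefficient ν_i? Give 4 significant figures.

Q₀ = 8.1010e+06 vs Keq = 25.54 ⇒ Q>K, reverse
Step 1:
                   X          M          B          J
  I           0.3047    0.02285    0.01836     0.5482
  C           0.1869     0.2803    0.09344    -0.2803
  E           0.4916     0.3032     0.1118     0.2679
  solve Keq expr → x = -0.09344; check Q = 25.54

x = -0.09344 M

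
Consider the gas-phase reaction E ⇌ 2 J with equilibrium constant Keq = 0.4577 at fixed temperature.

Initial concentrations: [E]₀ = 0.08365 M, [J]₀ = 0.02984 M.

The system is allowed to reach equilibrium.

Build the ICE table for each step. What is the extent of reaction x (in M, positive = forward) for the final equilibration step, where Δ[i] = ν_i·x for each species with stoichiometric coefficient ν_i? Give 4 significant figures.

Q₀ = 0.01064 vs Keq = 0.4577 ⇒ Q<K, forward
Step 1:
                  E         J
  init      0.08365   0.02984
  Δ         -0.0485     0.097
  eq        0.03515    0.1268
  solve Keq expr → x = 0.0485; check Q = 0.4577

x = 0.0485 M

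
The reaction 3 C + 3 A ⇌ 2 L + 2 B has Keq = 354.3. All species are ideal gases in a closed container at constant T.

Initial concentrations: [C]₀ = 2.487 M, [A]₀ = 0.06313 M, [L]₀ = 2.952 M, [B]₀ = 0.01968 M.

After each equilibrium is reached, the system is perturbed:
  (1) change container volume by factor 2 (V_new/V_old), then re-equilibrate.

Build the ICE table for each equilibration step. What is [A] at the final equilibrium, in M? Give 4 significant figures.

[A]_eq = 0.01211 M

Q₀ = 0.8721 vs Keq = 354.3 ⇒ Q<K, forward
Step 1:
                    C           A           L           B
  Initial       2.487     0.06313       2.952     0.01968
  Change     -0.04667    -0.04667     0.03111     0.03111
  Equil          2.44     0.01646       2.983     0.05079
  solve Keq expr → x = 0.01556; check Q = 354.3
Then change container volume by factor 2 (V_new/V_old).
Step 2:
                    C           A           L           B
  Initial        1.22     0.00823       1.492      0.0254
  Change     0.003879    0.003879   -0.002586   -0.002586
  Equil         1.224     0.01211       1.489     0.02281
  solve Keq expr → x = -0.001293; check Q = 354.3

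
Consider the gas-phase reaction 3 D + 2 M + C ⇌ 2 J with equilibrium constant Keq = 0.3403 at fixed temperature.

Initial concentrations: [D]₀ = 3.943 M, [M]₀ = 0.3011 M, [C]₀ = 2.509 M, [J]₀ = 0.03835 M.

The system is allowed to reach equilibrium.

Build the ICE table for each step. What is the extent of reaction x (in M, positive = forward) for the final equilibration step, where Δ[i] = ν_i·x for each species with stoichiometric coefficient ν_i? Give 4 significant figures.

Q₀ = 1.0547e-04 vs Keq = 0.3403 ⇒ Q<K, forward
Step 1:
                   D          M          C          J
  I            3.943     0.3011      2.509    0.03835
  C          -0.3795     -0.253    -0.1265      0.253
  E            3.564     0.0481      2.383     0.2913
  solve Keq expr → x = 0.1265; check Q = 0.3403

x = 0.1265 M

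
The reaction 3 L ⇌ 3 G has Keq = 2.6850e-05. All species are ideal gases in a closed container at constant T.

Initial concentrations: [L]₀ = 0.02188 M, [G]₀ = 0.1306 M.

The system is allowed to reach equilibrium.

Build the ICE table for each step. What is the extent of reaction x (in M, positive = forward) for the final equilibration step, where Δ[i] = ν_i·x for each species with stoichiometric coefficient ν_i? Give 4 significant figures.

Q₀ = 212.7 vs Keq = 2.6850e-05 ⇒ Q>K, reverse
Step 1:
                  L         G
  init      0.02188    0.1306
  Δ          0.1262   -0.1262
  eq          0.148  0.004433
  solve Keq expr → x = -0.04206; check Q = 2.6850e-05

x = -0.04206 M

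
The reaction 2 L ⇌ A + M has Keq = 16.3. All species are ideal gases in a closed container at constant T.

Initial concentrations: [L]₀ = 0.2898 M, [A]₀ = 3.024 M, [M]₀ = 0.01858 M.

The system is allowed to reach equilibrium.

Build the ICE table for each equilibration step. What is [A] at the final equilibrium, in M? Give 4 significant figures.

Q₀ = 0.669 vs Keq = 16.3 ⇒ Q<K, forward
Step 1:
                  L         A         M
  I          0.2898     3.024   0.01858
  C         -0.1547   0.07735   0.07735
  E          0.1351     3.101   0.09593
  solve Keq expr → x = 0.07735; check Q = 16.3

[A]_eq = 3.101 M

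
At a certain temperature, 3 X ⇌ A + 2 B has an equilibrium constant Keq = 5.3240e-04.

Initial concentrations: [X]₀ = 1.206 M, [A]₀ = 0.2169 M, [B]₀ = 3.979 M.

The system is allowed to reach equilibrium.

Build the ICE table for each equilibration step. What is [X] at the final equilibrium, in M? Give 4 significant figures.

[X]_eq = 1.856 M

Q₀ = 1.958 vs Keq = 5.3240e-04 ⇒ Q>K, reverse
Step 1:
                   X          A          B
  init         1.206     0.2169      3.979
  Δ           0.6499    -0.2166    -0.4333
  eq           1.856 2.7069e-04      3.546
  solve Keq expr → x = -0.2166; check Q = 5.3240e-04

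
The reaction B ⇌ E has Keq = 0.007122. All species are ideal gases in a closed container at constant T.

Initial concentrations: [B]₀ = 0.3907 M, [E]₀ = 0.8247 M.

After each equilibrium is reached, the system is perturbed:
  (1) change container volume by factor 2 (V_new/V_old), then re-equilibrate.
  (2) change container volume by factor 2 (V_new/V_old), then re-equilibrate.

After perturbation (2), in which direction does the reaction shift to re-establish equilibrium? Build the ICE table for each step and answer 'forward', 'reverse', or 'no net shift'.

Q₀ = 2.111 vs Keq = 0.007122 ⇒ Q>K, reverse
Step 1:
                  B         E
  Initial    0.3907    0.8247
  Change     0.8161   -0.8161
  Equil       1.207  0.008595
  solve Keq expr → x = -0.8161; check Q = 0.007122
Then change container volume by factor 2 (V_new/V_old).
Step 2:
                  B         E
  Initial    0.6034  0.004297
  Change          0         0
  Equil      0.6034  0.004297
  solve Keq expr → x = 0; check Q = 0.007122
Then change container volume by factor 2 (V_new/V_old).
Step 3:
                  B         E
  Initial    0.3017  0.002149
  Change          0         0
  Equil      0.3017  0.002149
  solve Keq expr → x = 0; check Q = 0.007122

Direction: no net shift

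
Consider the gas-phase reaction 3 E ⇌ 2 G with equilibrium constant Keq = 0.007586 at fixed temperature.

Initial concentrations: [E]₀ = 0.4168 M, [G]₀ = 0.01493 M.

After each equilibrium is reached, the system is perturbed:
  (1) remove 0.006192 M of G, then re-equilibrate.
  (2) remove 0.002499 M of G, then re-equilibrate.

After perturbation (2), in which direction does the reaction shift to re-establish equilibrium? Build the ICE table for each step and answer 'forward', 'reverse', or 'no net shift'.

Direction: forward

Q₀ = 0.003078 vs Keq = 0.007586 ⇒ Q<K, forward
Step 1:
                    E           G
  init         0.4168     0.01493
  Δ          -0.01134    0.007557
  eq           0.4055     0.02249
  solve Keq expr → x = 0.003779; check Q = 0.007586
Then remove 0.006192 M of G.
Step 2:
                    E           G
  init         0.4055      0.0163
  Δ         -0.008262    0.005508
  eq           0.3972      0.0218
  solve Keq expr → x = 0.002754; check Q = 0.007586
Then remove 0.002499 M of G.
Step 3:
                    E           G
  init         0.3972      0.0193
  Δ         -0.003337    0.002225
  eq           0.3939     0.02153
  solve Keq expr → x = 0.001112; check Q = 0.007586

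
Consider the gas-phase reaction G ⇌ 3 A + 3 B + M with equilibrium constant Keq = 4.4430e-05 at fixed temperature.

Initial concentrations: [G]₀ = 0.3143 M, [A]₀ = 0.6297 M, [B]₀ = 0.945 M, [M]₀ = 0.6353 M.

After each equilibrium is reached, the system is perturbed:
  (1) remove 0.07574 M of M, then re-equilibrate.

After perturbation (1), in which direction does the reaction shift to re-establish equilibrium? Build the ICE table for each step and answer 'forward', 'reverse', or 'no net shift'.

Q₀ = 0.4259 vs Keq = 4.4430e-05 ⇒ Q>K, reverse
Step 1:
                   G          A          B          M
  I           0.3143     0.6297      0.945     0.6353
  C             0.18    -0.5399    -0.5399      -0.18
  E           0.4943    0.08984     0.4051     0.4553
  solve Keq expr → x = -0.18; check Q = 4.4430e-05
Then remove 0.07574 M of M.
Step 2:
                   G          A          B          M
  I           0.4943    0.08984     0.4051     0.3796
  C        -0.001461   0.004382   0.004382   0.001461
  E           0.4928    0.09422     0.4095     0.3811
  solve Keq expr → x = 0.001461; check Q = 4.4430e-05

Direction: forward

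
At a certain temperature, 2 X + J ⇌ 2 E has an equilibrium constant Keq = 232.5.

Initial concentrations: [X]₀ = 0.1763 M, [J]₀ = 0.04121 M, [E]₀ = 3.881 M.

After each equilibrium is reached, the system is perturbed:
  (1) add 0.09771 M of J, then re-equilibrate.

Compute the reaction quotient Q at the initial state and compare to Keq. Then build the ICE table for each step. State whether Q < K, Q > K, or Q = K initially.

Q₀ = 1.1759e+04; Q > K (proceeds reverse)

Q₀ = 1.1759e+04 vs Keq = 232.5 ⇒ Q>K, reverse
Step 1:
                  X         J         E
  init       0.1763   0.04121     3.881
  Δ          0.3337    0.1669   -0.3337
  eq           0.51    0.2081     3.547
  solve Keq expr → x = -0.1669; check Q = 232.5
Then add 0.09771 M of J.
Step 2:
                  X         J         E
  init         0.51    0.3058     3.547
  Δ        -0.05969  -0.02984   0.05969
  eq         0.4503    0.2759     3.607
  solve Keq expr → x = 0.02984; check Q = 232.5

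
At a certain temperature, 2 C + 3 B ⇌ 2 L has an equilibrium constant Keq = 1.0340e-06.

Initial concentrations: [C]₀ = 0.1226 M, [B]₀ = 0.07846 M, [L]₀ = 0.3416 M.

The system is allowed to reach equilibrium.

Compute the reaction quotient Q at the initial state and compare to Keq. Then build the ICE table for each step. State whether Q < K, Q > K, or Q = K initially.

Q₀ = 1.6073e+04 vs Keq = 1.0340e-06 ⇒ Q>K, reverse
Step 1:
                    C           B           L
  I            0.1226     0.07846      0.3416
  C            0.3414      0.5121     -0.3414
  E             0.464      0.5905  2.1411e-04
  solve Keq expr → x = -0.1707; check Q = 1.0340e-06

Q₀ = 1.6073e+04; Q > K (proceeds reverse)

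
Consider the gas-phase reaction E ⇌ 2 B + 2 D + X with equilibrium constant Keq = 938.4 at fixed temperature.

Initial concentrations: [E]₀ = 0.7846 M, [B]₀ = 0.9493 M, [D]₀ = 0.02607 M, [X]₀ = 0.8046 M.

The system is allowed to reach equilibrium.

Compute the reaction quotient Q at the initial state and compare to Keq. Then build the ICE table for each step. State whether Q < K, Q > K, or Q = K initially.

Q₀ = 6.2809e-04; Q < K (proceeds forward)

Q₀ = 6.2809e-04 vs Keq = 938.4 ⇒ Q<K, forward
Step 1:
                  E         B         D         X
  init       0.7846    0.9493   0.02607    0.8046
  Δ         -0.7603     1.521     1.521    0.7603
  eq        0.02433      2.47     1.547     1.565
  solve Keq expr → x = 0.7603; check Q = 938.4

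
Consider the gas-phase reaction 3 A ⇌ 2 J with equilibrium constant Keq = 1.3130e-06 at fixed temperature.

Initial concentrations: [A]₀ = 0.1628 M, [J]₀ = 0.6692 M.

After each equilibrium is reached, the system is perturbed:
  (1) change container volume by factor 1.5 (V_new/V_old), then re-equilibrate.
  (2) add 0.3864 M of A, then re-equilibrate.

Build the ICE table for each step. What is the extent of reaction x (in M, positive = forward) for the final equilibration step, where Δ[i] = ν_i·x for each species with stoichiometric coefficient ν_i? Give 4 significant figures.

Q₀ = 103.8 vs Keq = 1.3130e-06 ⇒ Q>K, reverse
Step 1:
                    A           J
  Initial      0.1628      0.6692
  Change        1.002     -0.6678
  Equil         1.164     0.00144
  solve Keq expr → x = -0.3339; check Q = 1.3130e-06
Then change container volume by factor 1.5 (V_new/V_old).
Step 2:
                    A           J
  Initial      0.7763  9.5988e-04
  Change   2.6361e-04 -1.7574e-04
  Equil        0.7766  7.8414e-04
  solve Keq expr → x = -8.7871e-05; check Q = 1.3130e-06
Then add 0.3864 M of A.
Step 3:
                    A           J
  Initial       1.163  7.8414e-04
  Change  -9.7668e-04  6.5112e-04
  Equil         1.162    0.001435
  solve Keq expr → x = 3.2556e-04; check Q = 1.3130e-06

x = 3.2556e-04 M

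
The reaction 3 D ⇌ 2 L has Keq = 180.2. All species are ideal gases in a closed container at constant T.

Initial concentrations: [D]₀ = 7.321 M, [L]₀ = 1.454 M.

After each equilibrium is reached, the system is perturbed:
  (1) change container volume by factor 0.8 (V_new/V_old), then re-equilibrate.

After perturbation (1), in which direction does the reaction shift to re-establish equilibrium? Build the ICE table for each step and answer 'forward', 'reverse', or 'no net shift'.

Direction: forward

Q₀ = 0.005388 vs Keq = 180.2 ⇒ Q<K, forward
Step 1:
                   D          L
  I            7.321      1.454
  C            -6.74      4.493
  E           0.5812      5.947
  solve Keq expr → x = 2.247; check Q = 180.2
Then change container volume by factor 0.8 (V_new/V_old).
Step 2:
                   D          L
  I           0.7264      7.434
  C         -0.05006    0.03337
  E           0.6764      7.467
  solve Keq expr → x = 0.01669; check Q = 180.2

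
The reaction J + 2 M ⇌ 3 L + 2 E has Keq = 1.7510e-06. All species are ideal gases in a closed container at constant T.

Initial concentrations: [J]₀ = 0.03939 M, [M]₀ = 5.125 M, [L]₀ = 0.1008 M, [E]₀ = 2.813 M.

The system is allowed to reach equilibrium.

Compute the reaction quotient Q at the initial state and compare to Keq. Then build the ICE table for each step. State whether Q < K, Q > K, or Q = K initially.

Q₀ = 0.007833 vs Keq = 1.7510e-06 ⇒ Q>K, reverse
Step 1:
                    J           M           L           E
  Initial     0.03939       5.125      0.1008       2.813
  Change      0.03107     0.06213     -0.0932    -0.06213
  Equil       0.07046       5.187    0.007598       2.751
  solve Keq expr → x = -0.03107; check Q = 1.7510e-06

Q₀ = 0.007833; Q > K (proceeds reverse)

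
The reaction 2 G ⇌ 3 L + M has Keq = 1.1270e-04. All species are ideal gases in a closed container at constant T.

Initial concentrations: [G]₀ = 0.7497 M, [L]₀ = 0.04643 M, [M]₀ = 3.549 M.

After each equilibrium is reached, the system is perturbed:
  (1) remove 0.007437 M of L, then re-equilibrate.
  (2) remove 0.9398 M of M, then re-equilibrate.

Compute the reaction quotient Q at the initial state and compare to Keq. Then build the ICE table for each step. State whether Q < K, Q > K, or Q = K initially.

Q₀ = 6.3201e-04; Q > K (proceeds reverse)

Q₀ = 6.3201e-04 vs Keq = 1.1270e-04 ⇒ Q>K, reverse
Step 1:
                   G          L          M
  Initial     0.7497    0.04643      3.549
  Change     0.01331   -0.01997  -0.006657
  Equil        0.763    0.02646      3.542
  solve Keq expr → x = -0.006657; check Q = 1.1270e-04
Then remove 0.007437 M of L.
Step 2:
                   G          L          M
  Initial      0.763    0.01902      3.542
  Change   -0.004879   0.007318   0.002439
  Equil       0.7581    0.02634      3.545
  solve Keq expr → x = 0.002439; check Q = 1.1270e-04
Then remove 0.9398 M of M.
Step 3:
                   G          L          M
  Initial     0.7581    0.02634      2.605
  Change   -0.001865   0.002797 9.3234e-04
  Equil       0.7563    0.02914      2.606
  solve Keq expr → x = 9.3234e-04; check Q = 1.1270e-04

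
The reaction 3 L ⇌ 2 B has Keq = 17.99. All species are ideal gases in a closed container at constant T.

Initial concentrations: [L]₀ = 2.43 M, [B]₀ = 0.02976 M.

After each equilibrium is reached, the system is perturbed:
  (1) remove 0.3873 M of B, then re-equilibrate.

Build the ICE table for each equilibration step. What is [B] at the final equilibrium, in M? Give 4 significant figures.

[B]_eq = 1.007 M

Q₀ = 6.1723e-05 vs Keq = 17.99 ⇒ Q<K, forward
Step 1:
                    L           B
  I              2.43     0.02976
  C            -1.966       1.311
  E             0.464        1.34
  solve Keq expr → x = 0.6553; check Q = 17.99
Then remove 0.3873 M of B.
Step 2:
                    L           B
  I             0.464      0.9531
  C          -0.08058     0.05372
  E            0.3834       1.007
  solve Keq expr → x = 0.02686; check Q = 17.99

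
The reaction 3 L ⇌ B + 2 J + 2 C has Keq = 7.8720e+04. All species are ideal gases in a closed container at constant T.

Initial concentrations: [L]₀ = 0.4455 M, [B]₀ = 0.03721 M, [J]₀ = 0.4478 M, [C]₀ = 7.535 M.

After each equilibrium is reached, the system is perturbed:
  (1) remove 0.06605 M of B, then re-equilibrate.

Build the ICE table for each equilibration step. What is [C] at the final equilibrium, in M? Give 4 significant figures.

Q₀ = 4.791 vs Keq = 7.8720e+04 ⇒ Q<K, forward
Step 1:
                    L           B           J           C
  init         0.4455     0.03721      0.4478       7.535
  Δ           -0.4046      0.1349      0.2697      0.2697
  eq          0.04093      0.1721      0.7175       7.805
  solve Keq expr → x = 0.1349; check Q = 7.8720e+04
Then remove 0.06605 M of B.
Step 2:
                    L           B           J           C
  init        0.04093       0.106      0.7175       7.805
  Δ         -0.005756    0.001919    0.003837    0.003837
  eq          0.03517      0.1079      0.7214       7.809
  solve Keq expr → x = 0.001919; check Q = 7.8720e+04

[C]_eq = 7.809 M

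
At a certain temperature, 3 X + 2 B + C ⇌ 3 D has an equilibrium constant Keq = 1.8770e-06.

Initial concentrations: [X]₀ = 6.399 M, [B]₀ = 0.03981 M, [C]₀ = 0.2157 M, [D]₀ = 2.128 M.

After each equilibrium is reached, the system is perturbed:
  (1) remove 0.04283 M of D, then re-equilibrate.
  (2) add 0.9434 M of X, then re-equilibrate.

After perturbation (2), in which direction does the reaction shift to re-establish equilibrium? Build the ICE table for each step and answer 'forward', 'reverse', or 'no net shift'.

Q₀ = 107.6 vs Keq = 1.8770e-06 ⇒ Q>K, reverse
Step 1:
                   X          B          C          D
  Initial      6.399    0.03981     0.2157      2.128
  Change       2.005      1.337     0.6683     -2.005
  Equil        8.404      1.376      0.884     0.1231
  solve Keq expr → x = -0.6683; check Q = 1.8770e-06
Then remove 0.04283 M of D.
Step 2:
                   X          B          C          D
  Initial      8.404      1.376      0.884    0.08028
  Change    -0.04004   -0.02669   -0.01335    0.04004
  Equil        8.364       1.35     0.8707     0.1203
  solve Keq expr → x = 0.01335; check Q = 1.8770e-06
Then add 0.9434 M of X.
Step 3:
                   X          B          C          D
  Initial      9.307       1.35     0.8707     0.1203
  Change    -0.01262  -0.008413  -0.004206    0.01262
  Equil        9.295      1.341     0.8664     0.1329
  solve Keq expr → x = 0.004206; check Q = 1.8770e-06

Direction: forward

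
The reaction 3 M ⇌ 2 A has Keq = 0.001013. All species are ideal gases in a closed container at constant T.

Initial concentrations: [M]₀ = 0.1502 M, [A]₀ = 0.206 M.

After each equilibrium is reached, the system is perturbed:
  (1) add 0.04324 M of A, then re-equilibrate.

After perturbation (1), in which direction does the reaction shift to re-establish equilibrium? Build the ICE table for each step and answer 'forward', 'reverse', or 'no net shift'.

Direction: reverse

Q₀ = 12.52 vs Keq = 0.001013 ⇒ Q>K, reverse
Step 1:
                    M           A
  I            0.1502       0.206
  C            0.2948     -0.1966
  E             0.445    0.009449
  solve Keq expr → x = -0.09828; check Q = 0.001013
Then add 0.04324 M of A.
Step 2:
                    M           A
  I             0.445     0.05269
  C           0.06181     -0.0412
  E            0.5068     0.01148
  solve Keq expr → x = -0.0206; check Q = 0.001013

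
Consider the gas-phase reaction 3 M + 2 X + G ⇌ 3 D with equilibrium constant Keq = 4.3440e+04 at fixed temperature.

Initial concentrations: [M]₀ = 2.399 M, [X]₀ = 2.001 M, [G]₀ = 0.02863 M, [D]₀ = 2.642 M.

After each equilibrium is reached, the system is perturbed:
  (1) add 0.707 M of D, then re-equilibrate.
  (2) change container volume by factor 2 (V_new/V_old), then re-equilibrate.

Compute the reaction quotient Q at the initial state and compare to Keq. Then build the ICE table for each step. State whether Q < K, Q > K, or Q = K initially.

Q₀ = 11.65; Q < K (proceeds forward)

Q₀ = 11.65 vs Keq = 4.3440e+04 ⇒ Q<K, forward
Step 1:
                  M         X         G         D
  init        2.399     2.001   0.02863     2.642
  Δ        -0.08586  -0.05724  -0.02862   0.08586
  eq          2.313     1.944 9.9928e-06     2.728
  solve Keq expr → x = 0.02862; check Q = 4.3440e+04
Then add 0.707 M of D.
Step 2:
                  M         X         G         D
  init        2.313     1.944 9.9928e-06     3.435
  Δ       2.9867e-05 1.9911e-05 9.9557e-06 -2.9867e-05
  eq          2.313     1.944 1.9948e-05     3.435
  solve Keq expr → x = -9.9557e-06; check Q = 4.3440e+04
Then change container volume by factor 2 (V_new/V_old).
Step 3:
                  M         X         G         D
  init        1.157    0.9719 9.9742e-06     1.717
  Δ       2.0917e-04 1.3945e-04 6.9724e-05 -2.0917e-04
  eq          1.157     0.972 7.9699e-05     1.717
  solve Keq expr → x = -6.9724e-05; check Q = 4.3440e+04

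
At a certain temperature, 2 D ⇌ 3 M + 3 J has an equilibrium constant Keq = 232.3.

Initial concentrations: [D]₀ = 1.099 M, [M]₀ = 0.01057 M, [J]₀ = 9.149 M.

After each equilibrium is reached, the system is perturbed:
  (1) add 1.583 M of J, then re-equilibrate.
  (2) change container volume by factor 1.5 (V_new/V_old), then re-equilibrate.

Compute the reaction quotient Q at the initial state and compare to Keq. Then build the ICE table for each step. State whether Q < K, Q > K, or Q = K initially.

Q₀ = 7.4877e-04 vs Keq = 232.3 ⇒ Q<K, forward
Step 1:
                  D         M         J
  Initial     1.099   0.01057     9.149
  Change    -0.3444    0.5166    0.5166
  Equil      0.7546    0.5272     9.666
  solve Keq expr → x = 0.1722; check Q = 232.3
Then add 1.583 M of J.
Step 2:
                  D         M         J
  Initial    0.7546    0.5272     11.25
  Change    0.03786  -0.05679  -0.05679
  Equil      0.7925    0.4704     11.19
  solve Keq expr → x = -0.01893; check Q = 232.3
Then change container volume by factor 1.5 (V_new/V_old).
Step 3:
                  D         M         J
  Initial    0.5283    0.3136     7.461
  Change   -0.09798     0.147     0.147
  Equil      0.4303    0.4605     7.608
  solve Keq expr → x = 0.04899; check Q = 232.3

Q₀ = 7.4877e-04; Q < K (proceeds forward)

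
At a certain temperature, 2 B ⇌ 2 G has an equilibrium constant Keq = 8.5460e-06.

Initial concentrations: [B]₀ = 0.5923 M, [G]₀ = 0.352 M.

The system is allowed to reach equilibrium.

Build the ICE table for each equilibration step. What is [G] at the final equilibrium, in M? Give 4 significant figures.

[G]_eq = 0.002752 M

Q₀ = 0.3532 vs Keq = 8.5460e-06 ⇒ Q>K, reverse
Step 1:
                    B           G
  I            0.5923       0.352
  C            0.3492     -0.3492
  E            0.9415    0.002752
  solve Keq expr → x = -0.1746; check Q = 8.5460e-06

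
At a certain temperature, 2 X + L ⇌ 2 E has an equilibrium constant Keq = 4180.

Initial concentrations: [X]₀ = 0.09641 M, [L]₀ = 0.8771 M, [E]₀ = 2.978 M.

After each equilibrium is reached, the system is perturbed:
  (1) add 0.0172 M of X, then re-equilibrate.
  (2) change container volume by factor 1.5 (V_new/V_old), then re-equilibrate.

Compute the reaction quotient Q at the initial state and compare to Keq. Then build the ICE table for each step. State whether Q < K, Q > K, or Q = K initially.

Q₀ = 1088 vs Keq = 4180 ⇒ Q<K, forward
Step 1:
                    X           L           E
  Initial     0.09641      0.8771       2.978
  Change     -0.04581     -0.0229     0.04581
  Equil        0.0506      0.8542       3.024
  solve Keq expr → x = 0.0229; check Q = 4180
Then add 0.0172 M of X.
Step 2:
                    X           L           E
  Initial      0.0678      0.8542       3.024
  Change     -0.01667   -0.008335     0.01667
  Equil       0.05113      0.8459        3.04
  solve Keq expr → x = 0.008335; check Q = 4180
Then change container volume by factor 1.5 (V_new/V_old).
Step 3:
                    X           L           E
  Initial     0.03409      0.5639       2.027
  Change     0.007374    0.003687   -0.007374
  Equil       0.04146      0.5676        2.02
  solve Keq expr → x = -0.003687; check Q = 4180

Q₀ = 1088; Q < K (proceeds forward)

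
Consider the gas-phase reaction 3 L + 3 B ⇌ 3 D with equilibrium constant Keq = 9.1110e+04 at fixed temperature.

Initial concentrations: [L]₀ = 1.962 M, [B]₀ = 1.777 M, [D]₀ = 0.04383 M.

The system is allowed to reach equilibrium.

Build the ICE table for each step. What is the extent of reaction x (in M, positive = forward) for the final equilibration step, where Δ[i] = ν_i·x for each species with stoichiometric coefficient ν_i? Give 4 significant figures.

x = 0.5514 M

Q₀ = 1.9868e-06 vs Keq = 9.1110e+04 ⇒ Q<K, forward
Step 1:
                    L           B           D
  Initial       1.962       1.777     0.04383
  Change       -1.654      -1.654       1.654
  Equil        0.3077      0.1227       1.698
  solve Keq expr → x = 0.5514; check Q = 9.1110e+04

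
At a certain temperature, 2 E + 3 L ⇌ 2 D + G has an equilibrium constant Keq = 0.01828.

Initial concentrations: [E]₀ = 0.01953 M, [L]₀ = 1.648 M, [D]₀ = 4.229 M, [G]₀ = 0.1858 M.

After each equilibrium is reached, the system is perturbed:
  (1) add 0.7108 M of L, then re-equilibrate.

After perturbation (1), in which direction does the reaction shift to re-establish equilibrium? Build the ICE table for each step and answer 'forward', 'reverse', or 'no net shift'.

Direction: forward

Q₀ = 1946 vs Keq = 0.01828 ⇒ Q>K, reverse
Step 1:
                    E           L           D           G
  Initial     0.01953       1.648       4.229      0.1858
  Change       0.3677      0.5515     -0.3677     -0.1838
  Equil        0.3872         2.2       3.861    0.001956
  solve Keq expr → x = -0.1838; check Q = 0.01828
Then add 0.7108 M of L.
Step 2:
                    E           L           D           G
  Initial      0.3872        2.91       3.861    0.001956
  Change    -0.004838   -0.007257    0.004838    0.002419
  Equil        0.3824       2.903       3.866    0.004375
  solve Keq expr → x = 0.002419; check Q = 0.01828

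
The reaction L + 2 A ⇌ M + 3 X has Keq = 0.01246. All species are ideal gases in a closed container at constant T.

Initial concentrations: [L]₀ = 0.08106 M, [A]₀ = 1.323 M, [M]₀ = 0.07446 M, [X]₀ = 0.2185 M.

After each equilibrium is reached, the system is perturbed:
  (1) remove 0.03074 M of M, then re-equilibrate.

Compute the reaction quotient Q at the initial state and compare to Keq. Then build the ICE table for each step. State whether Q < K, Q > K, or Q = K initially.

Q₀ = 0.005475 vs Keq = 0.01246 ⇒ Q<K, forward
Step 1:
                    L           A           M           X
  init        0.08106       1.323     0.07446      0.2185
  Δ          -0.01229    -0.02458     0.01229     0.03687
  eq          0.06877       1.298     0.08675      0.2554
  solve Keq expr → x = 0.01229; check Q = 0.01246
Then remove 0.03074 M of M.
Step 2:
                    L           A           M           X
  init        0.06877       1.298     0.05601      0.2554
  Δ         -0.006317    -0.01263    0.006317     0.01895
  eq          0.06245       1.286     0.06233      0.2743
  solve Keq expr → x = 0.006317; check Q = 0.01246

Q₀ = 0.005475; Q < K (proceeds forward)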